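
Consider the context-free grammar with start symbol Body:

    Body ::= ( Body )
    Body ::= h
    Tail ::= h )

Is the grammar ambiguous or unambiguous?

(Tail is unreachable from Body, so its rules don't affect L(Body).) Each string is a nest of matched brackets around a single atom. An opening bracket forces the recursive rule; an atom forces the base rule.

Unambiguous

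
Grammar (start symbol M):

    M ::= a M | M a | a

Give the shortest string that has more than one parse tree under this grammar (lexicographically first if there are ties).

a a

length 1: no string has ≥2 trees
length 2: a a has 2 parse trees

Two derivations of a a:
  M ⇒ a M ⇒ a a
  M ⇒ M a ⇒ a a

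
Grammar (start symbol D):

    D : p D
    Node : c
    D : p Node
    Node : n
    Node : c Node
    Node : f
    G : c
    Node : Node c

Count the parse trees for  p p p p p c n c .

2

Parse trees for p p p p p c n c:
  [D p [D p [D p [D p [D p [Node c [Node [Node n] c]]]]]]]
  [D p [D p [D p [D p [D p [Node [Node c [Node n]] c]]]]]]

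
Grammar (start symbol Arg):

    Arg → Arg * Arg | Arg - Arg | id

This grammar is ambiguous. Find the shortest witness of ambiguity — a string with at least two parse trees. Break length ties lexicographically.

id * id * id

length 1: no string has ≥2 trees
length 3: no string has ≥2 trees
length 5: id * id * id has 2 parse trees

Two derivations of id * id * id:
  Arg ⇒ Arg * Arg ⇒ Arg * Arg * Arg ⇒ id * Arg * Arg ⇒ id * id * Arg ⇒ id * id * id
  Arg ⇒ Arg * Arg ⇒ id * Arg ⇒ id * Arg * Arg ⇒ id * id * Arg ⇒ id * id * id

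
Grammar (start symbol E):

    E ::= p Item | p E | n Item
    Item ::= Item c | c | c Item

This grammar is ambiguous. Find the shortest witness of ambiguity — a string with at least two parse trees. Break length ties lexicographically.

length 2: no string has ≥2 trees
length 3: n c c has 2 parse trees

Two derivations of n c c:
  E ⇒ n Item ⇒ n Item c ⇒ n c c
  E ⇒ n Item ⇒ n c Item ⇒ n c c

n c c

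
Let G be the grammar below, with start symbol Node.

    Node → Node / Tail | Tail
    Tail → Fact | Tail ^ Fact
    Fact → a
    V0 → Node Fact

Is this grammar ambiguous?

(V0 is unreachable from Node, so its rules don't affect L(Node).) This is a standard precedence ladder (Node over Tail over Fact), with each level left-recursive on its own operator ('/' at Node, '^' at Tail). That structure is LR(1), hence unambiguous.

Unambiguous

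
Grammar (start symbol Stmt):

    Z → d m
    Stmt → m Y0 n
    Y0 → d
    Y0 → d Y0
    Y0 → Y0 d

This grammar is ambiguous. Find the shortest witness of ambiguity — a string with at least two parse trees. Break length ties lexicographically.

length 3: no string has ≥2 trees
length 4: m d d n has 2 parse trees

Two derivations of m d d n:
  Stmt ⇒ m Y0 n ⇒ m d Y0 n ⇒ m d d n
  Stmt ⇒ m Y0 n ⇒ m Y0 d n ⇒ m d d n

m d d n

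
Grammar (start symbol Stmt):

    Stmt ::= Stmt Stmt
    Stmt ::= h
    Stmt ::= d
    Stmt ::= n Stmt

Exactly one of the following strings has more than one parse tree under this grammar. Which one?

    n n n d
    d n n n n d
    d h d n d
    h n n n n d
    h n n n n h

d h d n d

n n n d: 1 tree
d n n n n d: 1 tree
d h d n d: 5 trees
h n n n n d: 1 tree
h n n n n h: 1 tree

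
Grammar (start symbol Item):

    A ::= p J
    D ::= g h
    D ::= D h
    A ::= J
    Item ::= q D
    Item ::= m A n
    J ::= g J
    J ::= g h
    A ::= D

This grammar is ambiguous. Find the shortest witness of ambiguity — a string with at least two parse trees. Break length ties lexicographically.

m g h n

length 3: no string has ≥2 trees
length 4: m g h n has 2 parse trees

Two derivations of m g h n:
  Item ⇒ m A n ⇒ m J n ⇒ m g h n
  Item ⇒ m A n ⇒ m D n ⇒ m g h n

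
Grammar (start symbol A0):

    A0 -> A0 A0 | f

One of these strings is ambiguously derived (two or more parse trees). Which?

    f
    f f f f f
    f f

f: 1 tree
f f f f f: 14 trees
f f: 1 tree

f f f f f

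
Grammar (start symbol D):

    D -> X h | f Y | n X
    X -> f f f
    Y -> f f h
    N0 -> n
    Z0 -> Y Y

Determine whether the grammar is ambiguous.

Witness: f f f h

Derivation 1: D ⇒ X h ⇒ f f f h
Derivation 2: D ⇒ f Y ⇒ f f f h

Two distinct leftmost derivations for the same string.

Ambiguous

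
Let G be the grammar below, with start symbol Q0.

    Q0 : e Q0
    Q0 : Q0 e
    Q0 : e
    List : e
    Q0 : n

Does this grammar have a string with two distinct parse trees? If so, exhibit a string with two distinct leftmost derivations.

Witness: e e

Derivation 1: Q0 ⇒ e Q0 ⇒ e e
Derivation 2: Q0 ⇒ Q0 e ⇒ e e

Two distinct leftmost derivations for the same string.

Ambiguous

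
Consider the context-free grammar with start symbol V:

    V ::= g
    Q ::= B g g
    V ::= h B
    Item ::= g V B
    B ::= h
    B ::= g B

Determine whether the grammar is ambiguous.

Unambiguous

(Q, Item are unreachable from V, so their rules don't affect L(V).) The reachable rules are right-linear with at most one rule per (nonterminal, next-terminal) pair. Each input token forces the next rule, so parsing is deterministic.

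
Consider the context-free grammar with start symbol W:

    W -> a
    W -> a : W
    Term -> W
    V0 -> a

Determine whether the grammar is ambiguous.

Unambiguous

Only W is reachable from W; ignoring the rest: Right-recursive list with a separator: after each atom, whether the separator follows determines the rule. One parse per string.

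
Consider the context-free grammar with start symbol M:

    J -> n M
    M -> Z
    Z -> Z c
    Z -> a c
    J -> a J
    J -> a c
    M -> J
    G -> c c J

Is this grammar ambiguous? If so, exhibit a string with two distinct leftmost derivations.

Ambiguous

Witness: a c

Derivation 1: M ⇒ Z ⇒ a c
Derivation 2: M ⇒ J ⇒ a c

Two distinct leftmost derivations for the same string.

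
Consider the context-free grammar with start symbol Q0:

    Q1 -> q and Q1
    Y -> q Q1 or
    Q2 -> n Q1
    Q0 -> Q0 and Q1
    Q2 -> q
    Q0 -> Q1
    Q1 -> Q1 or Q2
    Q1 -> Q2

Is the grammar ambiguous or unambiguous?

Ambiguous

Witness: q and q

Derivation 1: Q0 ⇒ Q0 and Q1 ⇒ Q1 and Q1 ⇒ Q2 and Q1 ⇒ q and Q1 ⇒ q and Q2 ⇒ q and q
Derivation 2: Q0 ⇒ Q1 ⇒ q and Q1 ⇒ q and Q2 ⇒ q and q

Two distinct leftmost derivations for the same string.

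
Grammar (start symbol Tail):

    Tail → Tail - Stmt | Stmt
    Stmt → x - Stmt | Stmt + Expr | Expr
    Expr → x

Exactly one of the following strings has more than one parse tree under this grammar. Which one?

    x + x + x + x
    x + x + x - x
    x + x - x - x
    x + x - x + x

x + x + x + x: 1 tree
x + x + x - x: 1 tree
x + x - x - x: 2 trees
x + x - x + x: 1 tree

x + x - x - x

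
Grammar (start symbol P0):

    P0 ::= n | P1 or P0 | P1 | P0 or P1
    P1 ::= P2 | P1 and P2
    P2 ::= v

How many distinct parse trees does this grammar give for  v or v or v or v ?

8

Parse trees for v or v or v or v:
  [P0 [P1 [P2 v]] or [P0 [P1 [P2 v]] or [P0 [P1 [P2 v]] or [P0 [P1 [P2 v]]]]]]
  [P0 [P1 [P2 v]] or [P0 [P1 [P2 v]] or [P0 [P0 [P1 [P2 v]]] or [P1 [P2 v]]]]]
  [P0 [P1 [P2 v]] or [P0 [P0 [P1 [P2 v]] or [P0 [P1 [P2 v]]]] or [P1 [P2 v]]]]
  [P0 [P1 [P2 v]] or [P0 [P0 [P0 [P1 [P2 v]]] or [P1 [P2 v]]] or [P1 [P2 v]]]]
  [P0 [P0 [P1 [P2 v]] or [P0 [P1 [P2 v]] or [P0 [P1 [P2 v]]]]] or [P1 [P2 v]]]
  [P0 [P0 [P1 [P2 v]] or [P0 [P0 [P1 [P2 v]]] or [P1 [P2 v]]]] or [P1 [P2 v]]]
  [P0 [P0 [P0 [P1 [P2 v]] or [P0 [P1 [P2 v]]]] or [P1 [P2 v]]] or [P1 [P2 v]]]
  [P0 [P0 [P0 [P0 [P1 [P2 v]]] or [P1 [P2 v]]] or [P1 [P2 v]]] or [P1 [P2 v]]]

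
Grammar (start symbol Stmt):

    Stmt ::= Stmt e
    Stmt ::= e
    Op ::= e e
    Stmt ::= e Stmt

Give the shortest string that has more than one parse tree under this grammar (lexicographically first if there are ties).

e e

length 1: no string has ≥2 trees
length 2: e e has 2 parse trees

Two derivations of e e:
  Stmt ⇒ Stmt e ⇒ e e
  Stmt ⇒ e Stmt ⇒ e e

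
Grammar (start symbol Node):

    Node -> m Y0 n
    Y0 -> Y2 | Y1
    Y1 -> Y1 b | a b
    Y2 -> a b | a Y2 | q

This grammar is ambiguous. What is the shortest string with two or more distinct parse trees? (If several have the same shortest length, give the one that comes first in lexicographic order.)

m a b n

length 3: no string has ≥2 trees
length 4: m a b n has 2 parse trees

Two derivations of m a b n:
  Node ⇒ m Y0 n ⇒ m Y2 n ⇒ m a b n
  Node ⇒ m Y0 n ⇒ m Y1 n ⇒ m a b n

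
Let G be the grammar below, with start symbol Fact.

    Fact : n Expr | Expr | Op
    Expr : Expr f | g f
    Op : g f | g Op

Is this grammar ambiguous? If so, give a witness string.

Ambiguous

Witness: g f

Derivation 1: Fact ⇒ Expr ⇒ g f
Derivation 2: Fact ⇒ Op ⇒ g f

Two distinct leftmost derivations for the same string.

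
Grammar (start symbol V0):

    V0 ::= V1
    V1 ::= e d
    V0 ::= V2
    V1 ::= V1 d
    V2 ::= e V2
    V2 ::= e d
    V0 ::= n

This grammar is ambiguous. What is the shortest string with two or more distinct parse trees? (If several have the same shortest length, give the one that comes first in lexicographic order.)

e d

length 1: no string has ≥2 trees
length 2: e d has 2 parse trees

Two derivations of e d:
  V0 ⇒ V1 ⇒ e d
  V0 ⇒ V2 ⇒ e d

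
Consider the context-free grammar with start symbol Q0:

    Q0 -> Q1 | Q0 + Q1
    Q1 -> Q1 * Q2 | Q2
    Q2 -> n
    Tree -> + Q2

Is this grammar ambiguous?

Only Q0, Q1, Q2 are reachable from Q0; ignoring the rest: This is a standard precedence ladder (Q0 over Q1 over Q2), with each level left-recursive on its own operator ('+' at Q0, '*' at Q1). That structure is LR(1), hence unambiguous.

Unambiguous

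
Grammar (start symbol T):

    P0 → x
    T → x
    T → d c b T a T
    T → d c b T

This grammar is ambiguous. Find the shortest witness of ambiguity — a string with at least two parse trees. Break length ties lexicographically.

length 1: no string has ≥2 trees
length 4: no string has ≥2 trees
length 6: no string has ≥2 trees
length 7: no string has ≥2 trees
length 9: d c b d c b x a x has 2 parse trees

Two derivations of d c b d c b x a x:
  T ⇒ d c b T a T ⇒ d c b d c b T a T ⇒ d c b d c b x a T ⇒ d c b d c b x a x
  T ⇒ d c b T ⇒ d c b d c b T a T ⇒ d c b d c b x a T ⇒ d c b d c b x a x

d c b d c b x a x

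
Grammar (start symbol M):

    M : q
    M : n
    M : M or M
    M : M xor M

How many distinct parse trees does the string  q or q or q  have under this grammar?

2

Parse trees for q or q or q:
  [M [M q] or [M [M q] or [M q]]]
  [M [M [M q] or [M q]] or [M q]]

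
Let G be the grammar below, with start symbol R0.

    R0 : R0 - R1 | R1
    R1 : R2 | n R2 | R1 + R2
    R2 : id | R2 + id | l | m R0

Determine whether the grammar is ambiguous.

Ambiguous

Witness: id + id

Derivation 1: R0 ⇒ R1 ⇒ R2 ⇒ R2 + id ⇒ id + id
Derivation 2: R0 ⇒ R1 ⇒ R1 + R2 ⇒ R2 + R2 ⇒ id + R2 ⇒ id + id

Two distinct leftmost derivations for the same string.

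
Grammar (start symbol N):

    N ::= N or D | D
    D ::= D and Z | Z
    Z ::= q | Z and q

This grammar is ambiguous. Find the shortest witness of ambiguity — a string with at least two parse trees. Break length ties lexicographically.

q and q

length 1: no string has ≥2 trees
length 3: q and q has 2 parse trees

Two derivations of q and q:
  N ⇒ D ⇒ D and Z ⇒ Z and Z ⇒ q and Z ⇒ q and q
  N ⇒ D ⇒ Z ⇒ Z and q ⇒ q and q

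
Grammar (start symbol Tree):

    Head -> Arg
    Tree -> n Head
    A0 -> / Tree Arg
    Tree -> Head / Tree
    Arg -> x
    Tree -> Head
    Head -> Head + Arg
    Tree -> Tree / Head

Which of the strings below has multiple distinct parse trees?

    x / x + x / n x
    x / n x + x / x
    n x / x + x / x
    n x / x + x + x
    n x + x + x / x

x / x + x / n x: 1 tree
x / n x + x / x: 2 trees
n x / x + x / x: 1 tree
n x / x + x + x: 1 tree
n x + x + x / x: 1 tree

x / n x + x / x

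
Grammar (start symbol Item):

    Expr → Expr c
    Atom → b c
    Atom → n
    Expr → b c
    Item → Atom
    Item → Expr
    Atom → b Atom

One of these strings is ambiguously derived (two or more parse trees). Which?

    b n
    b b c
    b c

b c

b n: 1 tree
b b c: 1 tree
b c: 2 trees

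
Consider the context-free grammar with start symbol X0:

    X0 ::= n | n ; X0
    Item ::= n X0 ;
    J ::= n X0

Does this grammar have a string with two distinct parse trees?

Unambiguous

(Item, J are unreachable from X0, so their rules don't affect L(X0).) Right-recursive list with a separator: after each atom, whether the separator follows determines the rule. One parse per string.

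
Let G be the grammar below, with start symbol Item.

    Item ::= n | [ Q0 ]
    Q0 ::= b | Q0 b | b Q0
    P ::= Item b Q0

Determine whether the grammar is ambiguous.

Ambiguous

Witness: [ b b ]

Derivation 1: Item ⇒ [ Q0 ] ⇒ [ Q0 b ] ⇒ [ b b ]
Derivation 2: Item ⇒ [ Q0 ] ⇒ [ b Q0 ] ⇒ [ b b ]

Two distinct leftmost derivations for the same string.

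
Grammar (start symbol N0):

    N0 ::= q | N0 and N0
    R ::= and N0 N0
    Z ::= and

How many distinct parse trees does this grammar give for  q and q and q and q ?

Parse trees for q and q and q and q:
  [N0 [N0 q] and [N0 [N0 q] and [N0 [N0 q] and [N0 q]]]]
  [N0 [N0 q] and [N0 [N0 [N0 q] and [N0 q]] and [N0 q]]]
  [N0 [N0 [N0 q] and [N0 q]] and [N0 [N0 q] and [N0 q]]]
  [N0 [N0 [N0 q] and [N0 [N0 q] and [N0 q]]] and [N0 q]]
  [N0 [N0 [N0 [N0 q] and [N0 q]] and [N0 q]] and [N0 q]]

5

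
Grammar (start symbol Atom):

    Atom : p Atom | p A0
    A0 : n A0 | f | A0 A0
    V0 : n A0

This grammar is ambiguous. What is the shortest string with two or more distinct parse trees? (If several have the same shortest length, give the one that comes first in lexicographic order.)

p f f f

length 2: no string has ≥2 trees
length 3: no string has ≥2 trees
length 4: p f f f has 2 parse trees

Two derivations of p f f f:
  Atom ⇒ p A0 ⇒ p A0 A0 ⇒ p f A0 ⇒ p f A0 A0 ⇒ p f f A0 ⇒ p f f f
  Atom ⇒ p A0 ⇒ p A0 A0 ⇒ p A0 A0 A0 ⇒ p f A0 A0 ⇒ p f f A0 ⇒ p f f f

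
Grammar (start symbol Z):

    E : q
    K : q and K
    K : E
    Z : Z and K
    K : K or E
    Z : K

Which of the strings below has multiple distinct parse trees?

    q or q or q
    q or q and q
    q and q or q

q and q or q

q or q or q: 1 tree
q or q and q: 1 tree
q and q or q: 3 trees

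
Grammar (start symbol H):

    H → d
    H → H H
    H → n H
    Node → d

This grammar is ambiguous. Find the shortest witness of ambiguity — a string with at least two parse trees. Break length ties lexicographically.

length 1: no string has ≥2 trees
length 2: no string has ≥2 trees
length 3: d d d has 2 parse trees

Two derivations of d d d:
  H ⇒ H H ⇒ d H ⇒ d H H ⇒ d d H ⇒ d d d
  H ⇒ H H ⇒ H H H ⇒ d H H ⇒ d d H ⇒ d d d

d d d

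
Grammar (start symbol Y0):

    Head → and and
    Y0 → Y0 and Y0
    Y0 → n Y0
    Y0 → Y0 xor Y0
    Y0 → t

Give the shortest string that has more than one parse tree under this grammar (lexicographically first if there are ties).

n t and t

length 1: no string has ≥2 trees
length 2: no string has ≥2 trees
length 3: no string has ≥2 trees
length 4: n t and t has 2 parse trees

Two derivations of n t and t:
  Y0 ⇒ Y0 and Y0 ⇒ n Y0 and Y0 ⇒ n t and Y0 ⇒ n t and t
  Y0 ⇒ n Y0 ⇒ n Y0 and Y0 ⇒ n t and Y0 ⇒ n t and t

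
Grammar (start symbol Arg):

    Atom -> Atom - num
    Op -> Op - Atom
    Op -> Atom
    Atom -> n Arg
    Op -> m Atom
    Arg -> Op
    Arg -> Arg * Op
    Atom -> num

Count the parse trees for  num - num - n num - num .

Parse trees for num - num - n num - num:
  [Arg [Op [Op [Op [Atom num]] - [Atom num]] - [Atom [Atom n [Arg [Op [Atom num]]]] - num]]]
  [Arg [Op [Op [Op [Atom num]] - [Atom num]] - [Atom n [Arg [Op [Op [Atom num]] - [Atom num]]]]]]
  [Arg [Op [Op [Op [Atom num]] - [Atom num]] - [Atom n [Arg [Op [Atom [Atom num] - num]]]]]]
  [Arg [Op [Op [Atom [Atom num] - num]] - [Atom [Atom n [Arg [Op [Atom num]]]] - num]]]
  [Arg [Op [Op [Atom [Atom num] - num]] - [Atom n [Arg [Op [Op [Atom num]] - [Atom num]]]]]]
  [Arg [Op [Op [Atom [Atom num] - num]] - [Atom n [Arg [Op [Atom [Atom num] - num]]]]]]
  [Arg [Op [Op [Op [Op [Atom num]] - [Atom num]] - [Atom n [Arg [Op [Atom num]]]]] - [Atom num]]]
  [Arg [Op [Op [Op [Atom [Atom num] - num]] - [Atom n [Arg [Op [Atom num]]]]] - [Atom num]]]

8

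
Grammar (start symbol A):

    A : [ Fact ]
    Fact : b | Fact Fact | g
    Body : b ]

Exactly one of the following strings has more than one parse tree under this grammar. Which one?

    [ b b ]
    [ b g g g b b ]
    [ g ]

[ b b ]: 1 tree
[ b g g g b b ]: 42 trees
[ g ]: 1 tree

[ b g g g b b ]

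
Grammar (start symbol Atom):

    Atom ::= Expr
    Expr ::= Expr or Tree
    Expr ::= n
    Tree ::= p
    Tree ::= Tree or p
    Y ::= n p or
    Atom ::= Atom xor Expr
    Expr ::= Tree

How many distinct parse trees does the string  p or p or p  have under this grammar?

Parse trees for p or p or p:
  [Atom [Expr [Expr [Tree p]] or [Tree [Tree p] or p]]]
  [Atom [Expr [Expr [Expr [Tree p]] or [Tree p]] or [Tree p]]]
  [Atom [Expr [Expr [Tree [Tree p] or p]] or [Tree p]]]
  [Atom [Expr [Tree [Tree [Tree p] or p] or p]]]

4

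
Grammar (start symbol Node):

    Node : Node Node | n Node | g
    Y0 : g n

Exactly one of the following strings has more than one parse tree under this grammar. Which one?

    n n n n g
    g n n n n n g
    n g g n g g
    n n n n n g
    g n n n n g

n g g n g g

n n n n g: 1 tree
g n n n n n g: 1 tree
n g g n g g: 19 trees
n n n n n g: 1 tree
g n n n n g: 1 tree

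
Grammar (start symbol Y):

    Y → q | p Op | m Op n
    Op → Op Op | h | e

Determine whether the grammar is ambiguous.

Ambiguous

Witness: p e e e

Derivation 1: Y ⇒ p Op ⇒ p Op Op ⇒ p Op Op Op ⇒ p e Op Op ⇒ p e e Op ⇒ p e e e
Derivation 2: Y ⇒ p Op ⇒ p Op Op ⇒ p e Op ⇒ p e Op Op ⇒ p e e Op ⇒ p e e e

Two distinct leftmost derivations for the same string.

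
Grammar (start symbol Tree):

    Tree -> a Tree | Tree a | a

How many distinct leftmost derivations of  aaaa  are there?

8

Parse trees for aaaa:
  [Tree a [Tree a [Tree a [Tree a]]]]
  [Tree a [Tree a [Tree [Tree a] a]]]
  [Tree a [Tree [Tree a [Tree a]] a]]
  [Tree a [Tree [Tree [Tree a] a] a]]
  [Tree [Tree a [Tree a [Tree a]]] a]
  [Tree [Tree a [Tree [Tree a] a]] a]
  [Tree [Tree [Tree a [Tree a]] a] a]
  [Tree [Tree [Tree [Tree a] a] a] a]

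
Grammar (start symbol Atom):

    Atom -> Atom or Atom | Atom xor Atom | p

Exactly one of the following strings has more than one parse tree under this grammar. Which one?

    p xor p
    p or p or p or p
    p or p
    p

p or p or p or p

p xor p: 1 tree
p or p or p or p: 5 trees
p or p: 1 tree
p: 1 tree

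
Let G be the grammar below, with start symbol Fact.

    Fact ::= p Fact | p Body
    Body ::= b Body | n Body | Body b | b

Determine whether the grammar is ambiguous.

Witness: p b b

Derivation 1: Fact ⇒ p Body ⇒ p b Body ⇒ p b b
Derivation 2: Fact ⇒ p Body ⇒ p Body b ⇒ p b b

Two distinct leftmost derivations for the same string.

Ambiguous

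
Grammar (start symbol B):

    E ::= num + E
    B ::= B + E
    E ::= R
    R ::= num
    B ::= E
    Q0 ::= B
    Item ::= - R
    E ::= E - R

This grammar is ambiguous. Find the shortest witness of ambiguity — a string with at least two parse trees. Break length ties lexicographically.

num + num

length 1: no string has ≥2 trees
length 3: num + num has 2 parse trees

Two derivations of num + num:
  B ⇒ B + E ⇒ E + E ⇒ R + E ⇒ num + E ⇒ num + R ⇒ num + num
  B ⇒ E ⇒ num + E ⇒ num + R ⇒ num + num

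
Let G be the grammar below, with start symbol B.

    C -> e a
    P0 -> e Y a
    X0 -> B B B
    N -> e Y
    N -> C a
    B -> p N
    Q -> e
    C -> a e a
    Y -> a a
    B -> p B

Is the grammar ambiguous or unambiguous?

Witness: p e a a

Derivation 1: B ⇒ p N ⇒ p e Y ⇒ p e a a
Derivation 2: B ⇒ p N ⇒ p C a ⇒ p e a a

Two distinct leftmost derivations for the same string.

Ambiguous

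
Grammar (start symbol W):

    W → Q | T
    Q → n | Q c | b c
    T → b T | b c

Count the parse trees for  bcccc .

1

Parse trees for bcccc:
  [W [Q [Q [Q [Q b c] c] c] c]]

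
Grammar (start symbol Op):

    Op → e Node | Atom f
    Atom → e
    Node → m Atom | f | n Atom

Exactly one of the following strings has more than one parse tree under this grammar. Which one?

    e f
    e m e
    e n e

e f: 2 trees
e m e: 1 tree
e n e: 1 tree

e f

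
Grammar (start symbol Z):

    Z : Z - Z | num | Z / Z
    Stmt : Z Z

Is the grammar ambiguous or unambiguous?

Witness: num - num - num

Derivation 1: Z ⇒ Z - Z ⇒ Z - Z - Z ⇒ num - Z - Z ⇒ num - num - Z ⇒ num - num - num
Derivation 2: Z ⇒ Z - Z ⇒ num - Z ⇒ num - Z - Z ⇒ num - num - Z ⇒ num - num - num

Two distinct leftmost derivations for the same string.

Ambiguous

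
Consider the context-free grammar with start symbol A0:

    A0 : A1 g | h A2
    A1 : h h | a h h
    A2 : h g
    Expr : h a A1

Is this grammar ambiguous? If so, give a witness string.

Ambiguous

Witness: h h g

Derivation 1: A0 ⇒ A1 g ⇒ h h g
Derivation 2: A0 ⇒ h A2 ⇒ h h g

Two distinct leftmost derivations for the same string.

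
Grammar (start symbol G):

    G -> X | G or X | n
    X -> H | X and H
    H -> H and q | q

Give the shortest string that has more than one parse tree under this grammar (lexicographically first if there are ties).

q and q

length 1: no string has ≥2 trees
length 3: q and q has 2 parse trees

Two derivations of q and q:
  G ⇒ X ⇒ H ⇒ H and q ⇒ q and q
  G ⇒ X ⇒ X and H ⇒ H and H ⇒ q and H ⇒ q and q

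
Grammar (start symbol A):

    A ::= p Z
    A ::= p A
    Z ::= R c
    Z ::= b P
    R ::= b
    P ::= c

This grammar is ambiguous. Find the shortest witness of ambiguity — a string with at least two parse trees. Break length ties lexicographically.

length 3: p b c has 2 parse trees

Two derivations of p b c:
  A ⇒ p Z ⇒ p R c ⇒ p b c
  A ⇒ p Z ⇒ p b P ⇒ p b c

p b c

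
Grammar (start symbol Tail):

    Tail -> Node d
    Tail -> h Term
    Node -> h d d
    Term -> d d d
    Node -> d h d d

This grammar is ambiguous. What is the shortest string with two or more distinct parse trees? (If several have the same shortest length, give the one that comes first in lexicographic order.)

length 4: h d d d has 2 parse trees

Two derivations of h d d d:
  Tail ⇒ Node d ⇒ h d d d
  Tail ⇒ h Term ⇒ h d d d

h d d d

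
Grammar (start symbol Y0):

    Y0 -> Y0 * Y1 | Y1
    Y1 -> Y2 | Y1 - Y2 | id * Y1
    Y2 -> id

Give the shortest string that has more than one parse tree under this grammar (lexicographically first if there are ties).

length 1: no string has ≥2 trees
length 3: id * id has 2 parse trees

Two derivations of id * id:
  Y0 ⇒ Y0 * Y1 ⇒ Y1 * Y1 ⇒ Y2 * Y1 ⇒ id * Y1 ⇒ id * Y2 ⇒ id * id
  Y0 ⇒ Y1 ⇒ id * Y1 ⇒ id * Y2 ⇒ id * id

id * id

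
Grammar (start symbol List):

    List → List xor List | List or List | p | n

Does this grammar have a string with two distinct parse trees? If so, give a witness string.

Witness: n or n or n

Derivation 1: List ⇒ List or List ⇒ List or List or List ⇒ n or List or List ⇒ n or n or List ⇒ n or n or n
Derivation 2: List ⇒ List or List ⇒ n or List ⇒ n or List or List ⇒ n or n or List ⇒ n or n or n

Two distinct leftmost derivations for the same string.

Ambiguous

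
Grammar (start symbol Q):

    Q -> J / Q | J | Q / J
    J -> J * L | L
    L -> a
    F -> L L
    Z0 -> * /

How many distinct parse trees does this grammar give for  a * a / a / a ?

Parse trees for a * a / a / a:
  [Q [J [J [L a]] * [L a]] / [Q [J [L a]] / [Q [J [L a]]]]]
  [Q [J [J [L a]] * [L a]] / [Q [Q [J [L a]]] / [J [L a]]]]
  [Q [Q [J [J [L a]] * [L a]] / [Q [J [L a]]]] / [J [L a]]]
  [Q [Q [Q [J [J [L a]] * [L a]]] / [J [L a]]] / [J [L a]]]

4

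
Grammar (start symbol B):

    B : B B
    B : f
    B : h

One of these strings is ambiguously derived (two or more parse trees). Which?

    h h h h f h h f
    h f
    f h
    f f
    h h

h h h h f h h f

h h h h f h h f: 429 trees
h f: 1 tree
f h: 1 tree
f f: 1 tree
h h: 1 tree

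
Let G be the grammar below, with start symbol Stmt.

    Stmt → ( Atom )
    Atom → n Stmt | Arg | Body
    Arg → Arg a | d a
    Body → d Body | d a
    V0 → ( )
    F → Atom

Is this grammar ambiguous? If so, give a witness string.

Ambiguous

Witness: ( d a )

Derivation 1: Stmt ⇒ ( Atom ) ⇒ ( Arg ) ⇒ ( d a )
Derivation 2: Stmt ⇒ ( Atom ) ⇒ ( Body ) ⇒ ( d a )

Two distinct leftmost derivations for the same string.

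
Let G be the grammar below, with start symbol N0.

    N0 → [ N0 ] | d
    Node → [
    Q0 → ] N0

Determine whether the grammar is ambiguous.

Unambiguous

Only N0 is reachable from N0; ignoring the rest: L(N0) is { openⁿ atom closeⁿ : n ≥ 0 }. The bracket depth fixes n, and the derivation is forced at every step.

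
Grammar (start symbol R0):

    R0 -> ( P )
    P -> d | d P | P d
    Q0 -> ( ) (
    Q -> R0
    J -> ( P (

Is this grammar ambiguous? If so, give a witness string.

Ambiguous

Witness: ( d d )

Derivation 1: R0 ⇒ ( P ) ⇒ ( d P ) ⇒ ( d d )
Derivation 2: R0 ⇒ ( P ) ⇒ ( P d ) ⇒ ( d d )

Two distinct leftmost derivations for the same string.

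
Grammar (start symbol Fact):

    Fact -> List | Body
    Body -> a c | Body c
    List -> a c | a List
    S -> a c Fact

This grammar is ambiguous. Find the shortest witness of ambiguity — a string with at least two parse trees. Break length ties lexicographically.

a c

length 2: a c has 2 parse trees

Two derivations of a c:
  Fact ⇒ List ⇒ a c
  Fact ⇒ Body ⇒ a c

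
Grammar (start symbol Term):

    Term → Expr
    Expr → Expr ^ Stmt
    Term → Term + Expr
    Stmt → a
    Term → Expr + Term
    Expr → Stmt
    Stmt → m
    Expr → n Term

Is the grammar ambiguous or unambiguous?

Witness: a + a

Derivation 1: Term ⇒ Term + Expr ⇒ Expr + Expr ⇒ Stmt + Expr ⇒ a + Expr ⇒ a + Stmt ⇒ a + a
Derivation 2: Term ⇒ Expr + Term ⇒ Stmt + Term ⇒ a + Term ⇒ a + Expr ⇒ a + Stmt ⇒ a + a

Two distinct leftmost derivations for the same string.

Ambiguous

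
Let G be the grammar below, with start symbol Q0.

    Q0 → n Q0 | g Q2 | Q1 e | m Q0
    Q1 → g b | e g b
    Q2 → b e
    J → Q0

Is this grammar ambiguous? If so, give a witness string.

Witness: g b e

Derivation 1: Q0 ⇒ g Q2 ⇒ g b e
Derivation 2: Q0 ⇒ Q1 e ⇒ g b e

Two distinct leftmost derivations for the same string.

Ambiguous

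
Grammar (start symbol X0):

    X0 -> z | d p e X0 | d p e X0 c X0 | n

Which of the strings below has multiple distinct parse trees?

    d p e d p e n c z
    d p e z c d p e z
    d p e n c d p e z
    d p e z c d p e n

d p e d p e n c z: 2 trees
d p e z c d p e z: 1 tree
d p e n c d p e z: 1 tree
d p e z c d p e n: 1 tree

d p e d p e n c z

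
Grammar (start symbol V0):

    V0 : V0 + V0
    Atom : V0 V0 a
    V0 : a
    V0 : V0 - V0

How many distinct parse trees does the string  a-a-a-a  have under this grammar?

Parse trees for a-a-a-a:
  [V0 [V0 a] - [V0 [V0 a] - [V0 [V0 a] - [V0 a]]]]
  [V0 [V0 a] - [V0 [V0 [V0 a] - [V0 a]] - [V0 a]]]
  [V0 [V0 [V0 a] - [V0 a]] - [V0 [V0 a] - [V0 a]]]
  [V0 [V0 [V0 a] - [V0 [V0 a] - [V0 a]]] - [V0 a]]
  [V0 [V0 [V0 [V0 a] - [V0 a]] - [V0 a]] - [V0 a]]

5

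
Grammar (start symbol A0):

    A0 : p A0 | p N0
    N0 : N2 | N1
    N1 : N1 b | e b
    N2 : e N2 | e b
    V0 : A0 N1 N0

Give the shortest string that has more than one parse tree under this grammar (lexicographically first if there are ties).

length 3: p e b has 2 parse trees

Two derivations of p e b:
  A0 ⇒ p N0 ⇒ p N2 ⇒ p e b
  A0 ⇒ p N0 ⇒ p N1 ⇒ p e b

p e b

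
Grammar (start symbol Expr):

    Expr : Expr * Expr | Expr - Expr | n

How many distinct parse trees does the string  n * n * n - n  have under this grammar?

5

Parse trees for n * n * n - n:
  [Expr [Expr n] * [Expr [Expr n] * [Expr [Expr n] - [Expr n]]]]
  [Expr [Expr n] * [Expr [Expr [Expr n] * [Expr n]] - [Expr n]]]
  [Expr [Expr [Expr n] * [Expr n]] * [Expr [Expr n] - [Expr n]]]
  [Expr [Expr [Expr n] * [Expr [Expr n] * [Expr n]]] - [Expr n]]
  [Expr [Expr [Expr [Expr n] * [Expr n]] * [Expr n]] - [Expr n]]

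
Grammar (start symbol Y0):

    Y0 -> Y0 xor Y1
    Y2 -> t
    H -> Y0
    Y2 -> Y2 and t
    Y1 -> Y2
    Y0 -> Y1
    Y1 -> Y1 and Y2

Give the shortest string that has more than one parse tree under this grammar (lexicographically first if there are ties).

length 1: no string has ≥2 trees
length 3: t and t has 2 parse trees

Two derivations of t and t:
  Y0 ⇒ Y1 ⇒ Y2 ⇒ Y2 and t ⇒ t and t
  Y0 ⇒ Y1 ⇒ Y1 and Y2 ⇒ Y2 and Y2 ⇒ t and Y2 ⇒ t and t

t and t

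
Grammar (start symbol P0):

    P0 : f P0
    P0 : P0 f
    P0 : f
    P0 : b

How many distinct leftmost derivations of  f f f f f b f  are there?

6

Parse trees for f f f f f b f:
  [P0 f [P0 f [P0 f [P0 f [P0 f [P0 [P0 b] f]]]]]]
  [P0 f [P0 f [P0 f [P0 f [P0 [P0 f [P0 b]] f]]]]]
  [P0 f [P0 f [P0 f [P0 [P0 f [P0 f [P0 b]]] f]]]]
  [P0 f [P0 f [P0 [P0 f [P0 f [P0 f [P0 b]]]] f]]]
  [P0 f [P0 [P0 f [P0 f [P0 f [P0 f [P0 b]]]]] f]]
  [P0 [P0 f [P0 f [P0 f [P0 f [P0 f [P0 b]]]]]] f]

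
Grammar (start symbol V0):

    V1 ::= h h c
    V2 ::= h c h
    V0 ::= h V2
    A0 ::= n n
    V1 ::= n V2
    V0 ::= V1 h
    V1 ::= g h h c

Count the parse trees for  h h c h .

Parse trees for h h c h:
  [V0 h [V2 h c h]]
  [V0 [V1 h h c] h]

2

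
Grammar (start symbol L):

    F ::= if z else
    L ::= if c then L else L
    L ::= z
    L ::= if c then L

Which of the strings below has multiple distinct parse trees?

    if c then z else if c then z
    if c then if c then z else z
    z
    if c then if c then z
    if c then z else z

if c then if c then z else z

if c then z else if c then z: 1 tree
if c then if c then z else z: 2 trees
z: 1 tree
if c then if c then z: 1 tree
if c then z else z: 1 tree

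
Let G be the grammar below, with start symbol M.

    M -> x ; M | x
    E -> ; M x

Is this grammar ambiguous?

(E is unreachable from M, so its rules don't affect L(M).) Right-recursive list with a separator: after each atom, whether the separator follows determines the rule. One parse per string.

Unambiguous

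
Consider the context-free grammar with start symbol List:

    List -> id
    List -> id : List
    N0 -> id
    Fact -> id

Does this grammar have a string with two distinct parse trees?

Unambiguous

(N0, Fact are unreachable from List, so their rules don't affect L(List).) Right-recursive list with a separator: after each atom, whether the separator follows determines the rule. One parse per string.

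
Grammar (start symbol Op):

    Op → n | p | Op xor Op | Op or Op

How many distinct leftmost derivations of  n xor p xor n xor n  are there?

Parse trees for n xor p xor n xor n:
  [Op [Op n] xor [Op [Op p] xor [Op [Op n] xor [Op n]]]]
  [Op [Op n] xor [Op [Op [Op p] xor [Op n]] xor [Op n]]]
  [Op [Op [Op n] xor [Op p]] xor [Op [Op n] xor [Op n]]]
  [Op [Op [Op n] xor [Op [Op p] xor [Op n]]] xor [Op n]]
  [Op [Op [Op [Op n] xor [Op p]] xor [Op n]] xor [Op n]]

5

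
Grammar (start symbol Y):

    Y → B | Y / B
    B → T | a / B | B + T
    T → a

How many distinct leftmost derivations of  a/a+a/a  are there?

Parse trees for a/a+a/a:
  [Y [Y [B a / [B [B [T a]] + [T a]]]] / [B [T a]]]
  [Y [Y [B [B a / [B [T a]]] + [T a]]] / [B [T a]]]
  [Y [Y [Y [B [T a]]] / [B [B [T a]] + [T a]]] / [B [T a]]]

3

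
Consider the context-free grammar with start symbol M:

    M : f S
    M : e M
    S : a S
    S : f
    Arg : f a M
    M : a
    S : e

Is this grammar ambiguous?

Unambiguous

Only M, S are reachable from M; ignoring the rest: Each reachable nonterminal has at most one production per leading terminal, and all productions are right-linear; the derivation is determined token-by-token.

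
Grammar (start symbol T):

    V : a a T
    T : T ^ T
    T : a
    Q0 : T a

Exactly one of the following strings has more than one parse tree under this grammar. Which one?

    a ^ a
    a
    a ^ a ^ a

a ^ a ^ a

a ^ a: 1 tree
a: 1 tree
a ^ a ^ a: 2 trees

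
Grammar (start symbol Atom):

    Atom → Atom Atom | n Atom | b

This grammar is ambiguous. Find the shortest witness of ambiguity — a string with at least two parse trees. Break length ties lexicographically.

b b b

length 1: no string has ≥2 trees
length 2: no string has ≥2 trees
length 3: b b b has 2 parse trees

Two derivations of b b b:
  Atom ⇒ Atom Atom ⇒ Atom Atom Atom ⇒ b Atom Atom ⇒ b b Atom ⇒ b b b
  Atom ⇒ Atom Atom ⇒ b Atom ⇒ b Atom Atom ⇒ b b Atom ⇒ b b b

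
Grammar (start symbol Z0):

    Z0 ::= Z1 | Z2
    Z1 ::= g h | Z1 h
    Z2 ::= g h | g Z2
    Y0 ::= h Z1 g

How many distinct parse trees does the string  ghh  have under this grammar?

Parse trees for ghh:
  [Z0 [Z1 [Z1 g h] h]]

1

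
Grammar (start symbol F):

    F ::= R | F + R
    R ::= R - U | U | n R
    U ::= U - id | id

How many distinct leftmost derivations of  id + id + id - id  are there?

Parse trees for id + id + id - id:
  [F [F [F [R [U id]]] + [R [U id]]] + [R [R [U id]] - [U id]]]
  [F [F [F [R [U id]]] + [R [U id]]] + [R [U [U id] - id]]]

2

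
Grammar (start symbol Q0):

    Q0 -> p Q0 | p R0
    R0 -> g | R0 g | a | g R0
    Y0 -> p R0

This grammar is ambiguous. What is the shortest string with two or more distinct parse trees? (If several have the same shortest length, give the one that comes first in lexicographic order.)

length 2: no string has ≥2 trees
length 3: p g g has 2 parse trees

Two derivations of p g g:
  Q0 ⇒ p R0 ⇒ p R0 g ⇒ p g g
  Q0 ⇒ p R0 ⇒ p g R0 ⇒ p g g

p g g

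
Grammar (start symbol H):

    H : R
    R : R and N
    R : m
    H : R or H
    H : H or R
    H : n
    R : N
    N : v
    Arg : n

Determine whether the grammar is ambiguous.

Ambiguous

Witness: m or m

Derivation 1: H ⇒ R or H ⇒ m or H ⇒ m or R ⇒ m or m
Derivation 2: H ⇒ H or R ⇒ R or R ⇒ m or R ⇒ m or m

Two distinct leftmost derivations for the same string.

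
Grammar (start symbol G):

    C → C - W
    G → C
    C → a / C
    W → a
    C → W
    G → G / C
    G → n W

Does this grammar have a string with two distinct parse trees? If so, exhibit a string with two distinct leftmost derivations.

Ambiguous

Witness: a / a

Derivation 1: G ⇒ C ⇒ a / C ⇒ a / W ⇒ a / a
Derivation 2: G ⇒ G / C ⇒ C / C ⇒ W / C ⇒ a / C ⇒ a / W ⇒ a / a

Two distinct leftmost derivations for the same string.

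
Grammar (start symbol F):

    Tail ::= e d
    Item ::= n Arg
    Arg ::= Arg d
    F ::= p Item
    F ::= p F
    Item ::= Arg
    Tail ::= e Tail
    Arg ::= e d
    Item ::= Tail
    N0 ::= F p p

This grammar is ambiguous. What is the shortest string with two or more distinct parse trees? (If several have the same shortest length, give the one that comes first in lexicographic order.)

p e d

length 3: p e d has 2 parse trees

Two derivations of p e d:
  F ⇒ p Item ⇒ p Arg ⇒ p e d
  F ⇒ p Item ⇒ p Tail ⇒ p e d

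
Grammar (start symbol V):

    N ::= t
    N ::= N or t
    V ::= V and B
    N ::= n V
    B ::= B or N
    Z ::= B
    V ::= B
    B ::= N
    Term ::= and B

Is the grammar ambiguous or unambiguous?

Witness: t or t

Derivation 1: V ⇒ B ⇒ B or N ⇒ N or N ⇒ t or N ⇒ t or t
Derivation 2: V ⇒ B ⇒ N ⇒ N or t ⇒ t or t

Two distinct leftmost derivations for the same string.

Ambiguous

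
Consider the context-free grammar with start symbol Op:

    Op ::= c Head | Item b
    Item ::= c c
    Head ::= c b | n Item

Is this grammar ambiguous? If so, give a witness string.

Ambiguous

Witness: c c b

Derivation 1: Op ⇒ c Head ⇒ c c b
Derivation 2: Op ⇒ Item b ⇒ c c b

Two distinct leftmost derivations for the same string.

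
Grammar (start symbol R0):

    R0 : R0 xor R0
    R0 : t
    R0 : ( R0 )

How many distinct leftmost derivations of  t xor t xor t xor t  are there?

Parse trees for t xor t xor t xor t:
  [R0 [R0 t] xor [R0 [R0 t] xor [R0 [R0 t] xor [R0 t]]]]
  [R0 [R0 t] xor [R0 [R0 [R0 t] xor [R0 t]] xor [R0 t]]]
  [R0 [R0 [R0 t] xor [R0 t]] xor [R0 [R0 t] xor [R0 t]]]
  [R0 [R0 [R0 t] xor [R0 [R0 t] xor [R0 t]]] xor [R0 t]]
  [R0 [R0 [R0 [R0 t] xor [R0 t]] xor [R0 t]] xor [R0 t]]

5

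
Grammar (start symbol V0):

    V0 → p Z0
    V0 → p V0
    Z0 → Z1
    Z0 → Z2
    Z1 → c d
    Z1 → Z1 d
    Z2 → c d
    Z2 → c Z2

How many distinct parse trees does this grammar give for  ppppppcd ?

2

Parse trees for ppppppcd:
  [V0 p [V0 p [V0 p [V0 p [V0 p [V0 p [Z0 [Z1 c d]]]]]]]]
  [V0 p [V0 p [V0 p [V0 p [V0 p [V0 p [Z0 [Z2 c d]]]]]]]]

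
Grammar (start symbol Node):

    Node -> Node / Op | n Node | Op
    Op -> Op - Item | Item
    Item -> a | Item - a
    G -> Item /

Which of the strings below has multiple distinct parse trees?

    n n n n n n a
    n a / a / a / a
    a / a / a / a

n n n n n n a: 1 tree
n a / a / a / a: 4 trees
a / a / a / a: 1 tree

n a / a / a / a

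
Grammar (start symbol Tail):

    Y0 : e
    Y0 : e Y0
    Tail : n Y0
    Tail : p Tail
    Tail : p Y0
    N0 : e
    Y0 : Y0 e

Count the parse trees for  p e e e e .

8

Parse trees for p e e e e:
  [Tail p [Y0 e [Y0 e [Y0 e [Y0 e]]]]]
  [Tail p [Y0 e [Y0 e [Y0 [Y0 e] e]]]]
  [Tail p [Y0 e [Y0 [Y0 e [Y0 e]] e]]]
  [Tail p [Y0 e [Y0 [Y0 [Y0 e] e] e]]]
  [Tail p [Y0 [Y0 e [Y0 e [Y0 e]]] e]]
  [Tail p [Y0 [Y0 e [Y0 [Y0 e] e]] e]]
  [Tail p [Y0 [Y0 [Y0 e [Y0 e]] e] e]]
  [Tail p [Y0 [Y0 [Y0 [Y0 e] e] e] e]]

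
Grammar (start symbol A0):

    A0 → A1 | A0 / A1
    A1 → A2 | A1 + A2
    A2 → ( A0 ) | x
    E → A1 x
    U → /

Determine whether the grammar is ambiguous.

Unambiguous

Only A0, A1, A2 are reachable from A0; ignoring the rest: A0 → A0 / A1 | A1  ;  A1 → A1 + A2 | A2  — a left-associative chain with A2 at the bottom. Each string factors uniquely by precedence.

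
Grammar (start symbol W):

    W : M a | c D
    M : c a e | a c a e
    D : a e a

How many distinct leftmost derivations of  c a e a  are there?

2

Parse trees for c a e a:
  [W [M c a e] a]
  [W c [D a e a]]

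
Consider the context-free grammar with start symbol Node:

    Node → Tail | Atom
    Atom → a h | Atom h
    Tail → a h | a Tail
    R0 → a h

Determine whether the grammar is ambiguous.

Ambiguous

Witness: a h

Derivation 1: Node ⇒ Tail ⇒ a h
Derivation 2: Node ⇒ Atom ⇒ a h

Two distinct leftmost derivations for the same string.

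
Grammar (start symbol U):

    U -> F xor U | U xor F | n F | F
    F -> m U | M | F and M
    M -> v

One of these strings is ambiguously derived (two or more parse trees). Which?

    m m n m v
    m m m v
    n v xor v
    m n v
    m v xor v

m v xor v

m m n m v: 1 tree
m m m v: 1 tree
n v xor v: 1 tree
m n v: 1 tree
m v xor v: 4 trees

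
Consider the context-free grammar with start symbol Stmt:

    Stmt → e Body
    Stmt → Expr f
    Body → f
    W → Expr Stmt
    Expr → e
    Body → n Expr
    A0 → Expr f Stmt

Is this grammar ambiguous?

Ambiguous

Witness: e f

Derivation 1: Stmt ⇒ e Body ⇒ e f
Derivation 2: Stmt ⇒ Expr f ⇒ e f

Two distinct leftmost derivations for the same string.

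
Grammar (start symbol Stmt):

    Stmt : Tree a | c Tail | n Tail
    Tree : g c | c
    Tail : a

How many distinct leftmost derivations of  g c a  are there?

1

Parse trees for g c a:
  [Stmt [Tree g c] a]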